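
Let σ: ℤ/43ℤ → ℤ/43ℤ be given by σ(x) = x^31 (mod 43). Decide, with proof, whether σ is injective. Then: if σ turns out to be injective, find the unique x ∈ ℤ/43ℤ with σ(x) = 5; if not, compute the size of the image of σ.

Since 43 is prime, the nonzero elements of ℤ/43ℤ form a cyclic group of order 42.
As gcd(31, 42) = 1, raising to the 31st power is a bijection on this group: if x_1^31 ≡ x_2^31 then (x_1x_2^{−1})^31 = 1, and the only element of order dividing gcd(31, 42) = 1 is 1, so x_1 = x_2.
With σ(0) = 0 this makes σ injective on all of ℤ/43ℤ, hence bijective (finite equal-size domain and codomain). In particular σ is injective.
Since σ is injective, we find the preimage of 5. The inverse of x ↦ x^31 on (ℤ/43ℤ)^× is x ↦ x^19, because 31·19 = 589 = 14·42 + 1 ≡ 1 (mod 42) and x^{42} = 1 for x ≠ 0 (Fermat). So σ⁻¹(5) = 5^19 mod 43.
Repeated squaring mod 43: 5^1 ≡ 5, 5^2 ≡ 5² = 25, 5^4 ≡ 25² = 625 ≡ 23, 5^8 ≡ 23² = 529 ≡ 13, 5^16 ≡ 13² = 169 ≡ 40. Since 19 = 16 + 2 + 1, 5^19 ≡ 40·25·5: 40·25 = 1000 ≡ 11, then 11·5 = 55 ≡ 12. So 5^19 ≡ 12 (mod 43).
Hence σ⁻¹(5) = 12.

12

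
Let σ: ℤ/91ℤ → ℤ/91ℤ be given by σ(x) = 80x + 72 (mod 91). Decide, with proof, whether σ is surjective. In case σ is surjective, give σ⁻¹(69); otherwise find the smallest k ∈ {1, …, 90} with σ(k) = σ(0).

83

By definition, σ is surjective if every y in the codomain equals σ(x) for some x in the domain.
Since gcd(80, 91) = 1, 80 is invertible modulo 91. Euclid's algorithm: 91 = 1·80 + 11, 80 = 7·11 + 3, 11 = 3·3 + 2, 3 = 1·2 + 1; back-substituting gives 1 = 33·80 − 29·91, so 80⁻¹ ≡ 33 (mod 91).
Then y ↦ 33(y − 72) is a two-sided inverse to σ, so every y ∈ ℤ/91ℤ has a preimage.
Thus σ is surjective.
Since σ is surjective, we find σ⁻¹(69): we need 80x ≡ 69 − 72 ≡ 88 (mod 91). Using 80⁻¹ = 33: x ≡ 33·88 = 2904 = 31·91 + 83, so x = 83.
Check: σ(83) = 80·83 + 72 = 6712 = 73·91 + 69 ≡ 69 (mod 91).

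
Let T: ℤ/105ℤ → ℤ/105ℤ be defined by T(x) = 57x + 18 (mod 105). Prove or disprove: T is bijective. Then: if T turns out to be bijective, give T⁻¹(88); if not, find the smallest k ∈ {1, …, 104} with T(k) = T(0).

35

We have gcd(57, 105) = 3 > 1. Taking a = 0 and b = 35: T(0) = 18 and T(35) = 57·35 + 18 = 2013 ≡ 18 (mod 105).
So T(0) = T(35) while 0 ≠ 35, therefore T is not injective, hence not bijective.
Since T is not bijective, we find the least positive k with T(k) = T(0): this means 57k ≡ 0 (mod 105), i.e. 105 ∣ 57k. Since gcd(57, 105) = 3, dividing through by 3 this holds exactly when 35 ∣ 19k, and as gcd(19, 35) = 1, exactly when 35 ∣ k.
The smallest positive such k is 35.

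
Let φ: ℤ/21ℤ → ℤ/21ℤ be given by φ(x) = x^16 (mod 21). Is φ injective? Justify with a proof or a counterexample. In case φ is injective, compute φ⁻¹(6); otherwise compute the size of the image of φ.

φ(2): Repeated squaring mod 21: 2^1 ≡ 2, 2^2 ≡ 2² = 4, 2^4 ≡ 4² = 16, 2^8 ≡ 16² = 256 ≡ 4, 2^16 ≡ 4² = 16. So 2^16 ≡ 16 (mod 21).
φ(5): Repeated squaring mod 21: 5^1 ≡ 5, 5^2 ≡ 5² = 25 ≡ 4, 5^4 ≡ 4² = 16, 5^8 ≡ 16² = 256 ≡ 4, 5^16 ≡ 4² = 16. So 5^16 ≡ 16 (mod 21).
So φ(2) = φ(5) = 16 while 2 ≠ 5, so φ is not injective.
Since φ is not injective, we determine |image(φ)|. Computing x^16 mod 21 for each x (by repeated squaring, reducing mod 21 at every step), the values φ(0), φ(1), …, φ(20) are: 0, 1, 16, 18, 4, 16, 15, 7, 1, 9, 4, 4, 9, 1, 7, 15, 16, 4, 18, 16, 1.
The distinct values are {0, 1, 4, 7, 9, 15, 16, 18}; there are 8 of them.

8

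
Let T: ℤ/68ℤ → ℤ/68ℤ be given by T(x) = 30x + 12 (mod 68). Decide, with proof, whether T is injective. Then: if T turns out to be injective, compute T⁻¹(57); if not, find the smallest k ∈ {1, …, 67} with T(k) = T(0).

34

We have gcd(30, 68) = 2 > 1. Taking a = 0 and b = 34: T(0) = 12 and T(34) = 30·34 + 12 = 1032 ≡ 12 (mod 68).
So T(0) = T(34) while 0 ≠ 34, so T is not injective.
Since T is not injective, we find the least positive k with T(k) = T(0): this means 30k ≡ 0 (mod 68), i.e. 68 ∣ 30k. Since gcd(30, 68) = 2, dividing through by 2 this holds exactly when 34 ∣ 15k, and as gcd(15, 34) = 1, exactly when 34 ∣ k.
The smallest positive such k is 34.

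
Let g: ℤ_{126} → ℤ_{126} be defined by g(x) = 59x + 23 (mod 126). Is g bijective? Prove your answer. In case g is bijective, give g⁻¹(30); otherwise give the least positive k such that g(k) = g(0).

77

Recall that injectivity means: for all a, b in the domain, g(a) = g(b) implies a = b.
If g(a) = g(b), then 59a ≡ 59b (mod 126). Because gcd(59, 126) = 1, we may cancel 59 to get a ≡ b (mod 126).
We now compute 59⁻¹ mod 126 explicitly. Euclid's algorithm: 126 = 2·59 + 8, 59 = 7·8 + 3, 8 = 2·3 + 2, 3 = 1·2 + 1; back-substituting gives 1 = 47·59 − 22·126, so 59⁻¹ ≡ 47 (mod 126).
For any y ∈ ℤ_{126}, x = 47(y − 23) mod 126 satisfies g(x) = 59·47(y − 23) + 23 ≡ y (since 59·47 ≡ 1 mod 126). So every y has a preimage.
Thus g is bijective.
Since g is bijective, we compute g⁻¹(30): solve 59x + 23 ≡ 30 (mod 126), i.e. 59x ≡ 7 (mod 126).
Multiplying by 59⁻¹ = 47 gives x ≡ 47·7 = 329 = 2·126 + 77 ≡ 77 (mod 126).
Check: g(77) = 59·77 + 23 = 4566 = 36·126 + 30 ≡ 30 (mod 126).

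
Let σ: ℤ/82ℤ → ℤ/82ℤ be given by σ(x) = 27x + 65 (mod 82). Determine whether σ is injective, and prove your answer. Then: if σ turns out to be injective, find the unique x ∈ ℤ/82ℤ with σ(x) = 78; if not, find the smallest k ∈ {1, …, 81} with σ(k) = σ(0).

43

If σ(s) = σ(t), then 27s ≡ 27t (mod 82). Because gcd(27, 82) = 1, we may cancel 27 to get s ≡ t (mod 82).
Therefore σ is injective.
We now compute 27⁻¹ mod 82 explicitly. Euclid's algorithm: 82 = 3·27 + 1; back-substituting gives 1 = 79·27 − 26·82, so 27⁻¹ ≡ 79 (mod 82).
Since σ is injective, we find σ⁻¹(78): we need 27x ≡ 78 − 65 ≡ 13 (mod 82). Using 27⁻¹ = 79: x ≡ 79·13 = 1027 = 12·82 + 43, so x = 43.
Check: σ(43) = 27·43 + 65 = 1226 = 14·82 + 78 ≡ 78 (mod 82).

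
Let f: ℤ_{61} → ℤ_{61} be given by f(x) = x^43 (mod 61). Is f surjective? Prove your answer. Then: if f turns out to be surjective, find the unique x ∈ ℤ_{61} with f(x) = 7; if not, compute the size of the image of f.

43

Since 61 is prime, the nonzero elements of ℤ_{61} form a cyclic group of order 60.
As gcd(43, 60) = 1, raising to the 43rd power is a bijection on this group: if u^43 ≡ v^43 then (uv^{−1})^43 = 1, and the only element of order dividing gcd(43, 60) = 1 is 1, so u = v.
With f(0) = 0 this makes f injective on all of ℤ_{61}, hence bijective (finite equal-size domain and codomain). In particular f is surjective.
Since f is surjective, we find the preimage of 7. The inverse of x ↦ x^43 on (ℤ_{61})^× is x ↦ x^7, because 43·7 = 301 = 5·60 + 1 ≡ 1 (mod 60) and x^{60} = 1 for x ≠ 0 (Fermat). So f⁻¹(7) = 7^7 mod 61.
Repeated squaring mod 61: 7^1 ≡ 7, 7^2 ≡ 7² = 49, 7^4 ≡ 49² = 2401 ≡ 22. Since 7 = 4 + 2 + 1, 7^7 ≡ 22·49·7: 22·49 = 1078 ≡ 41, then 41·7 = 287 ≡ 43. So 7^7 ≡ 43 (mod 61).
Hence f⁻¹(7) = 43.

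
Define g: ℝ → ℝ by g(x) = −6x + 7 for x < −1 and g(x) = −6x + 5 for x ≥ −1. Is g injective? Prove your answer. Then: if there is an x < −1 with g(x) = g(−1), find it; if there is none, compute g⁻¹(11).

-1

Both pieces are strictly decreasing (slopes −6 and −6), so each is injective on its own interval.
The left piece maps (−∞, −1) onto (13, ∞); the right piece maps [−1, ∞) onto (−∞, 11].
These images are disjoint, so no value is attained by both pieces. Therefore g is injective.
Because the two images are disjoint, no x < −1 has g(x) = g(−1), so we compute g⁻¹(11): 11 lies in (−∞, 11], so solve −6x + 5 = 11: x = (11 − 5)/(−6) = −1.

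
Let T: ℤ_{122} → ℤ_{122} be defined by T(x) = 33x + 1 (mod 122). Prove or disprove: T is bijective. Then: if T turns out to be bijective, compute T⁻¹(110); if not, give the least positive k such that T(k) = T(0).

Recall that T is injective when T(a) = T(b) forces a = b.
If T(a) = T(b), then 33a ≡ 33b (mod 122). Because gcd(33, 122) = 1, we may cancel 33 to get a ≡ b (mod 122).
We now compute 33⁻¹ mod 122 explicitly. Euclid's algorithm: 122 = 3·33 + 23, 33 = 1·23 + 10, 23 = 2·10 + 3, 10 = 3·3 + 1; back-substituting gives 1 = 37·33 − 10·122, so 33⁻¹ ≡ 37 (mod 122).
For any y ∈ ℤ_{122}, x = 37(y − 1) mod 122 satisfies T(x) = 33·37(y − 1) + 1 ≡ y (since 33·37 ≡ 1 mod 122). So every y has a preimage.
Hence T is bijective.
Since T is bijective, we compute T⁻¹(110): solve 33x + 1 ≡ 110 (mod 122), i.e. 33x ≡ 109 (mod 122).
Multiplying by 33⁻¹ = 37 gives x ≡ 37·109 = 4033 = 33·122 + 7 ≡ 7 (mod 122).
Check: T(7) = 33·7 + 1 = 232 = 1·122 + 110 ≡ 110 (mod 122).

7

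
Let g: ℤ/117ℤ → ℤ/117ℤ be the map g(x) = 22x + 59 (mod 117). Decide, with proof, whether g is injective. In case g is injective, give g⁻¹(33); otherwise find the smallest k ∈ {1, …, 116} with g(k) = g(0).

If g(a) = g(b), then 22a ≡ 22b (mod 117). Because gcd(22, 117) = 1, we may cancel 22 to get a ≡ b (mod 117).
Hence g is injective.
We now compute 22⁻¹ mod 117 explicitly. Euclid's algorithm: 117 = 5·22 + 7, 22 = 3·7 + 1; back-substituting gives 1 = 16·22 − 3·117, so 22⁻¹ ≡ 16 (mod 117).
Since g is injective, we find g⁻¹(33): we need 22x ≡ 33 − 59 ≡ 91 (mod 117). Using 22⁻¹ = 16: x ≡ 16·91 = 1456 = 12·117 + 52, so x = 52.
Check: g(52) = 22·52 + 59 = 1203 = 10·117 + 33 ≡ 33 (mod 117).

52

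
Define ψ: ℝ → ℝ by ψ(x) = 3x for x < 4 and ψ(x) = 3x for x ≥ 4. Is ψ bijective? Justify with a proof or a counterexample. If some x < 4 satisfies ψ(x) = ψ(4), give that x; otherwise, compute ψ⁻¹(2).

2/3

Both pieces are strictly increasing (slopes 3 and 3), so each is injective on its own interval.
The left piece maps (−∞, 4) onto (−∞, 12); the right piece maps [4, ∞) onto [12, ∞).
Since 12 = 12, the images partition ℝ: ψ is injective and surjective, hence bijective.
Because the two images are disjoint, no x < 4 has ψ(x) = ψ(4), so we compute ψ⁻¹(2): 2 lies in (−∞, 12), so solve 3x = 2: x = (2 − 0)/3 = 2/3.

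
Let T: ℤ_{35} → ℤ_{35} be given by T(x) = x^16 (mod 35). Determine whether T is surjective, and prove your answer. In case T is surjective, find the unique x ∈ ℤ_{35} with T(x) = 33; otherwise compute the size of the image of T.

T(3): Repeated squaring mod 35: 3^1 ≡ 3, 3^2 ≡ 3² = 9, 3^4 ≡ 9² = 81 ≡ 11, 3^8 ≡ 11² = 121 ≡ 16, 3^16 ≡ 16² = 256 ≡ 11. So 3^16 ≡ 11 (mod 35).
T(4): Repeated squaring mod 35: 4^1 ≡ 4, 4^2 ≡ 4² = 16, 4^4 ≡ 16² = 256 ≡ 11, 4^8 ≡ 11² = 121 ≡ 16, 4^16 ≡ 16² = 256 ≡ 11. So 4^16 ≡ 11 (mod 35).
So T(3) = T(4) = 11 while 3 ≠ 4, thus T is not injective.
A non-injective map from the 35-element set ℤ_{35} to itself takes at most 34 distinct values, so it cannot be surjective. Thus T is not surjective.
Since T is not surjective, we determine |image(T)|. Computing x^16 mod 35 for each x (by repeated squaring, reducing mod 35 at every step), the values T(0), T(1), …, T(34) are: 0, 1, 16, 11, 11, 30, 1, 21, 1, 16, 25, 11, 16, 1, 21, 15, 16, 11, 11, 16, 15, 21, 1, 16, 11, 25, 16, 1, 21, 1, 30, 11, 11, 16, 1.
The distinct values are {0, 1, 11, 15, 16, 21, 25, 30}; there are 8 of them.

8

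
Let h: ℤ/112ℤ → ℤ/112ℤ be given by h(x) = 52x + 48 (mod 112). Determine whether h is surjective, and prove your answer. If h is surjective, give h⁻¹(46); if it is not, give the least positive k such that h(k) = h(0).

Recall that h is surjective if every y in the codomain equals h(x) for some x in the domain.
Since gcd(52, 112) = 4, we have 52x ≡ 0 (mod 4) for all x, so h(x) ≡ 0 (mod 4).
But 1 ≢ 0 (mod 4), so 1 ∈ ℤ/112ℤ has no preimage. Thus h is not surjective.
Since h is not surjective, we find the least positive k with h(k) = h(0): this means 52k ≡ 0 (mod 112), i.e. 112 ∣ 52k. Since gcd(52, 112) = 4, dividing through by 4 this holds exactly when 28 ∣ 13k, and as gcd(13, 28) = 1, exactly when 28 ∣ k.
The smallest positive such k is 28.

28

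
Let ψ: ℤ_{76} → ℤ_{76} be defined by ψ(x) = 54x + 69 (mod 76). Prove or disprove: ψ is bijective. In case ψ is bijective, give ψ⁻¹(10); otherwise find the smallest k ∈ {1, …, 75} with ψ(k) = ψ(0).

We have gcd(54, 76) = 2 > 1. Taking u = 0 and v = 38: ψ(0) = 69 and ψ(38) = 54·38 + 69 = 2121 ≡ 69 (mod 76).
So ψ(0) = ψ(38) while 0 ≠ 38, thus ψ is not injective, hence not bijective.
Since ψ is not bijective, we find the least positive k with ψ(k) = ψ(0): this means 54k ≡ 0 (mod 76), i.e. 76 ∣ 54k. Since gcd(54, 76) = 2, dividing through by 2 this holds exactly when 38 ∣ 27k, and as gcd(27, 38) = 1, exactly when 38 ∣ k.
The smallest positive such k is 38.

38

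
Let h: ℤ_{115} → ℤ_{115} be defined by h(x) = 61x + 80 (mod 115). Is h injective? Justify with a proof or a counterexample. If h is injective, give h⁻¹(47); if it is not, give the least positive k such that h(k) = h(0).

If h(u) = h(v), then 61u ≡ 61v (mod 115). Because gcd(61, 115) = 1, we may cancel 61 to get u ≡ v (mod 115).
Therefore h is injective.
We now compute 61⁻¹ mod 115 explicitly. Euclid's algorithm: 115 = 1·61 + 54, 61 = 1·54 + 7, 54 = 7·7 + 5, 7 = 1·5 + 2, 5 = 2·2 + 1; back-substituting gives 1 = 66·61 − 35·115, so 61⁻¹ ≡ 66 (mod 115).
Since h is injective, we find h⁻¹(47): we need 61x ≡ 47 − 80 ≡ 82 (mod 115). Using 61⁻¹ = 66: x ≡ 66·82 = 5412 = 47·115 + 7, so x = 7.
Check: h(7) = 61·7 + 80 = 507 = 4·115 + 47 ≡ 47 (mod 115).

7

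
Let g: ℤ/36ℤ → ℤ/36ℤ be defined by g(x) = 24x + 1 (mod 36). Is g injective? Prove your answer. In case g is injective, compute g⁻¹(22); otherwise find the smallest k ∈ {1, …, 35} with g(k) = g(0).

3

Recall: injectivity means: for all a, b in the domain, g(a) = g(b) implies a = b.
We have gcd(24, 36) = 12 > 1. Taking a = 0 and b = 3: g(0) = 1 and g(3) = 24·3 + 1 = 73 ≡ 1 (mod 36).
So g(0) = g(3) while 0 ≠ 3, hence g is not injective.
Since g is not injective, we find the least positive k with g(k) = g(0): this means 24k ≡ 0 (mod 36), i.e. 36 ∣ 24k. Since gcd(24, 36) = 12, dividing through by 12 this holds exactly when 3 ∣ 2k, and as gcd(2, 3) = 1, exactly when 3 ∣ k.
The smallest positive such k is 3.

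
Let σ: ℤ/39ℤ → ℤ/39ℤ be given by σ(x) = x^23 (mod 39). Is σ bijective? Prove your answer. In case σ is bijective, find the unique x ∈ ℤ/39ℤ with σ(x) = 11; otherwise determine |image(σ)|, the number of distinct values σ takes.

Computing x^23 mod 39 for each x (by repeated squaring, reducing mod 39 at every step), the values σ(0), σ(1), …, σ(38) are: 0, 1, 20, 9, 10, 8, 24, 28, 5, 3, 4, 32, 12, 13, 14, 33, 22, 23, 21, 37, 2, 18, 16, 17, 6, 25, 26, 27, 7, 35, 36, 34, 11, 15, 31, 29, 30, 19, 38.
Every element of ℤ/39ℤ appears exactly once in this list, so σ is a bijection, and in particular bijective.
Since σ is bijective, we read off the preimage of 11 from the same table: σ(32) = 11, so σ⁻¹(11) = 32.

32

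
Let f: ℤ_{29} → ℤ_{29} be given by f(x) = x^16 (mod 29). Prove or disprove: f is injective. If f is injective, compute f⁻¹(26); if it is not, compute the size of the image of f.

f(2): Repeated squaring mod 29: 2^1 ≡ 2, 2^2 ≡ 2² = 4, 2^4 ≡ 4² = 16, 2^8 ≡ 16² = 256 ≡ 24, 2^16 ≡ 24² = 576 ≡ 25. So 2^16 ≡ 25 (mod 29).
f(5): Repeated squaring mod 29: 5^1 ≡ 5, 5^2 ≡ 5² = 25, 5^4 ≡ 25² = 625 ≡ 16, 5^8 ≡ 16² = 256 ≡ 24, 5^16 ≡ 24² = 576 ≡ 25. So 5^16 ≡ 25 (mod 29).
So f(2) = f(5) = 25 while 2 ≠ 5, therefore f is not injective.
Since f is not injective, we determine |image(f)|. Computing x^16 mod 29 for each x (by repeated squaring, reducing mod 29 at every step), the values f(0), f(1), …, f(28) are: 0, 1, 25, 20, 16, 25, 7, 20, 23, 23, 16, 24, 1, 24, 7, 7, 24, 1, 24, 16, 23, 23, 20, 7, 25, 16, 20, 25, 1.
The distinct values are {0, 1, 7, 16, 20, 23, 24, 25}; there are 8 of them.

8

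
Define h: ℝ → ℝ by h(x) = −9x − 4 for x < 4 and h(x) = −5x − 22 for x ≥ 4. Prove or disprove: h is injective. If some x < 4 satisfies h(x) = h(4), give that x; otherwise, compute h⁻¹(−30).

Both pieces are strictly decreasing (slopes −9 and −5), so each is injective on its own interval.
The left piece maps (−∞, 4) onto (−40, ∞); the right piece maps [4, ∞) onto (−∞, −42].
These images are disjoint, so no value is attained by both pieces. Thus h is injective.
Because the two images are disjoint, no x < 4 has h(x) = h(4), so we compute h⁻¹(−30): −30 lies in (−40, ∞), so solve −9x − 4 = −30: x = (−30 + 4)/(−9) = 26/9.

26/9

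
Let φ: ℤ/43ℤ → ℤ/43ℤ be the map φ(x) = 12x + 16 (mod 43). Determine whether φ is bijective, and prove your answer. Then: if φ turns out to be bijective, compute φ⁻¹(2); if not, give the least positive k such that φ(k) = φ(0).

Recall: φ is injective if φ(u) = φ(v) implies u = v.
Suppose φ(u) = φ(v) in ℤ/43ℤ. Then 12u + 16 ≡ 12v + 16 (mod 43), so 12(u − v) ≡ 0 (mod 43).
Since gcd(12, 43) = 1, 12 is invertible modulo 43, hence u − v ≡ 0 (mod 43), i.e. u = v.
We now compute 12⁻¹ mod 43 explicitly. Euclid's algorithm: 43 = 3·12 + 7, 12 = 1·7 + 5, 7 = 1·5 + 2, 5 = 2·2 + 1; back-substituting gives 1 = 18·12 − 5·43, so 12⁻¹ ≡ 18 (mod 43).
Then y ↦ 18(y − 16) is a two-sided inverse to φ, so every y ∈ ℤ/43ℤ has a preimage.
Therefore φ is bijective.
Since φ is bijective, we find φ⁻¹(2): we need 12x ≡ 2 − 16 ≡ 29 (mod 43). Using 12⁻¹ = 18: x ≡ 18·29 = 522 = 12·43 + 6, so x = 6.
Check: φ(6) = 12·6 + 16 = 88 = 2·43 + 2 ≡ 2 (mod 43).

6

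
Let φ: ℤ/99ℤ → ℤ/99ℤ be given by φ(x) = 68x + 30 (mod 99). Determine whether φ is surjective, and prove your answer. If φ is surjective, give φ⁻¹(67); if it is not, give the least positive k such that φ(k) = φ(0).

Since gcd(68, 99) = 1, 68 is invertible modulo 99. Euclid's algorithm: 99 = 1·68 + 31, 68 = 2·31 + 6, 31 = 5·6 + 1; back-substituting gives 1 = 83·68 − 57·99, so 68⁻¹ ≡ 83 (mod 99).
Then y ↦ 83(y − 30) is a two-sided inverse to φ, so every y ∈ ℤ/99ℤ has a preimage.
Hence φ is surjective.
Since φ is surjective, we find φ⁻¹(67): we need 68x ≡ 67 − 30 ≡ 37 (mod 99). Using 68⁻¹ = 83: x ≡ 83·37 = 3071 = 31·99 + 2, so x = 2.
Check: φ(2) = 68·2 + 30 = 166 = 1·99 + 67 ≡ 67 (mod 99).

2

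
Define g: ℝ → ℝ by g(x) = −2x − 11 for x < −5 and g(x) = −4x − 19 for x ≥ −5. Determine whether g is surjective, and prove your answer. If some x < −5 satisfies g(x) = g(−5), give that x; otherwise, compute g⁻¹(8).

-6

Both pieces are strictly decreasing (slopes −2 and −4), so each is injective on its own interval.
The left piece maps (−∞, −5) onto (−1, ∞); the right piece maps [−5, ∞) onto (−∞, 1].
The union (−1, ∞) ∪ (−∞, 1] covers ℝ, so g is surjective.
For the follow-up: the images overlap, so an x < −5 with g(x) = g(−5) exists. g(−5) = 1; solving −2x − 11 = 1 for x < −5 gives x = (1 + 11)/(−2) = −6.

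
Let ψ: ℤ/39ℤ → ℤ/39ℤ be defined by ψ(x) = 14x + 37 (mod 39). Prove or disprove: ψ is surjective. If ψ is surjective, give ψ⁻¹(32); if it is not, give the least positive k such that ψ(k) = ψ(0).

Recall that surjectivity means every element of the codomain has a preimage under ψ.
Since gcd(14, 39) = 1, 14 is invertible modulo 39. Euclid's algorithm: 39 = 2·14 + 11, 14 = 1·11 + 3, 11 = 3·3 + 2, 3 = 1·2 + 1; back-substituting gives 1 = 14·14 − 5·39, so 14⁻¹ ≡ 14 (mod 39).
Then y ↦ 14(y − 37) is a two-sided inverse to ψ, so every y ∈ ℤ/39ℤ has a preimage.
Thus ψ is surjective.
Since ψ is surjective, we find ψ⁻¹(32): we need 14x ≡ 32 − 37 ≡ 34 (mod 39). Using 14⁻¹ = 14: x ≡ 14·34 = 476 = 12·39 + 8, so x = 8.
Check: ψ(8) = 14·8 + 37 = 149 = 3·39 + 32 ≡ 32 (mod 39).

8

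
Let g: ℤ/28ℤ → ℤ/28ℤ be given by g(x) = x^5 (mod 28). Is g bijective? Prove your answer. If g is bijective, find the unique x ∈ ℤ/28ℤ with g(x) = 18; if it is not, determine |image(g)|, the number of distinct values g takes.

21

g(0) = 0^5 = 0.
g(14): Repeated squaring mod 28: 14^1 ≡ 14, 14^2 ≡ 14² = 196 ≡ 0, 14^4 ≡ 0² = 0. Since 5 = 4 + 1, 14^5 ≡ 0·14: 0·14 = 0. So 14^5 ≡ 0 (mod 28).
So g(0) = g(14) = 0 while 0 ≠ 14, hence g is not injective, hence not bijective.
Since g is not bijective, we determine |image(g)|. Computing x^5 mod 28 for each x (by repeated squaring, reducing mod 28 at every step), the values g(0), g(1), …, g(27) are: 0, 1, 4, 19, 16, 17, 20, 7, 8, 25, 12, 23, 24, 13, 0, 15, 4, 5, 16, 3, 20, 21, 8, 11, 12, 9, 24, 27.
The distinct values are {0, 1, 3, 4, 5, 7, 8, 9, 11, 12, 13, 15, 16, 17, 19, 20, 21, 23, 24, 25, 27}; there are 21 of them.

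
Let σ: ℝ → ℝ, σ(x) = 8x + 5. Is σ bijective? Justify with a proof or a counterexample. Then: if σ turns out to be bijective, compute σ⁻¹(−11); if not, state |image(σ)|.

Suppose σ(s) = σ(t). Then 8s + 5 = 8t + 5, thus 8s = 8t, hence s = t.
For any y ∈ ℝ, x = (y − 5)/8 satisfies σ(x) = y.
Therefore σ is bijective.
Since σ is bijective, we compute σ⁻¹(−11) = (−11 − 5)/8 = −2.

-2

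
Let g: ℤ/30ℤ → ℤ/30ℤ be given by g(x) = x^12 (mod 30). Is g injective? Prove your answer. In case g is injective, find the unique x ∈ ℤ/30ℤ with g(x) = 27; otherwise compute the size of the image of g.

8

g(2): Repeated squaring mod 30: 2^1 ≡ 2, 2^2 ≡ 2² = 4, 2^4 ≡ 4² = 16, 2^8 ≡ 16² = 256 ≡ 16. Since 12 = 8 + 4, 2^12 ≡ 16·16: 16·16 = 256 ≡ 16. So 2^12 ≡ 16 (mod 30).
g(4): Repeated squaring mod 30: 4^1 ≡ 4, 4^2 ≡ 4² = 16, 4^4 ≡ 16² = 256 ≡ 16, 4^8 ≡ 16² = 256 ≡ 16. Since 12 = 8 + 4, 4^12 ≡ 16·16: 16·16 = 256 ≡ 16. So 4^12 ≡ 16 (mod 30).
So g(2) = g(4) = 16 while 2 ≠ 4, hence g is not injective.
Since g is not injective, we determine |image(g)|. Computing x^12 mod 30 for each x (by repeated squaring, reducing mod 30 at every step), the values g(0), g(1), …, g(29) are: 0, 1, 16, 21, 16, 25, 6, 1, 16, 21, 10, 1, 6, 1, 16, 15, 16, 1, 6, 1, 10, 21, 16, 1, 6, 25, 16, 21, 16, 1.
The distinct values are {0, 1, 6, 10, 15, 16, 21, 25}; there are 8 of them.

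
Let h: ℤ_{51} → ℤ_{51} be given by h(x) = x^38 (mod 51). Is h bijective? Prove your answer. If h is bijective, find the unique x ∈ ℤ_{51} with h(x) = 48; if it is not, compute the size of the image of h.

h(7): Repeated squaring mod 51: 7^1 ≡ 7, 7^2 ≡ 7² = 49, 7^4 ≡ 49² = 2401 ≡ 4, 7^8 ≡ 4² = 16, 7^16 ≡ 16² = 256 ≡ 1, 7^32 ≡ 1² = 1. Since 38 = 32 + 4 + 2, 7^38 ≡ 1·4·49: 1·4 = 4, then 4·49 = 196 ≡ 43. So 7^38 ≡ 43 (mod 51).
h(10): Repeated squaring mod 51: 10^1 ≡ 10, 10^2 ≡ 10² = 100 ≡ 49, 10^4 ≡ 49² = 2401 ≡ 4, 10^8 ≡ 4² = 16, 10^16 ≡ 16² = 256 ≡ 1, 10^32 ≡ 1² = 1. Since 38 = 32 + 4 + 2, 10^38 ≡ 1·4·49: 1·4 = 4, then 4·49 = 196 ≡ 43. So 10^38 ≡ 43 (mod 51).
So h(7) = h(10) = 43 while 7 ≠ 10, so h is not injective, hence not bijective.
Since h is not bijective, we determine |image(h)|. Computing x^38 mod 51 for each x (by repeated squaring, reducing mod 51 at every step), the values h(0), h(1), …, h(50) are: 0, 1, 13, 15, 16, 19, 42, 43, 4, 21, 43, 25, 36, 16, 49, 30, 1, 34, 18, 13, 49, 33, 19, 25, 9, 4, 4, 9, 25, 19, 33, 49, 13, 18, 34, 1, 30, 49, 16, 36, 25, 43, 21, 4, 43, 42, 19, 16, 15, 13, 1.
The distinct values are {0, 1, 4, 9, 13, 15, 16, 18, 19, 21, 25, 30, 33, 34, 36, 42, 43, 49}; there are 18 of them.

18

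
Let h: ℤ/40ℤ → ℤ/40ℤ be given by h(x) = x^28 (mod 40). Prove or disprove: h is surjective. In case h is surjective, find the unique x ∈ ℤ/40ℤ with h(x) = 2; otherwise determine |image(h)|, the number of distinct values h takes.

4

h(1) = 1^28 = 1.
h(3): Repeated squaring mod 40: 3^1 ≡ 3, 3^2 ≡ 3² = 9, 3^4 ≡ 9² = 81 ≡ 1, 3^8 ≡ 1² = 1, 3^16 ≡ 1² = 1. Since 28 = 16 + 8 + 4, 3^28 ≡ 1·1·1: 1·1 = 1, then 1·1 = 1. So 3^28 ≡ 1 (mod 40).
So h(1) = h(3) = 1 while 1 ≠ 3, hence h is not injective.
A non-injective map from the 40-element set ℤ/40ℤ to itself takes at most 39 distinct values, so it cannot be surjective. Hence h is not surjective.
Since h is not surjective, we determine |image(h)|. Computing x^28 mod 40 for each x (by repeated squaring, reducing mod 40 at every step), the values h(0), h(1), …, h(39) are: 0, 1, 16, 1, 16, 25, 16, 1, 16, 1, 0, 1, 16, 1, 16, 25, 16, 1, 16, 1, 0, 1, 16, 1, 16, 25, 16, 1, 16, 1, 0, 1, 16, 1, 16, 25, 16, 1, 16, 1.
The distinct values are {0, 1, 16, 25}; there are 4 of them.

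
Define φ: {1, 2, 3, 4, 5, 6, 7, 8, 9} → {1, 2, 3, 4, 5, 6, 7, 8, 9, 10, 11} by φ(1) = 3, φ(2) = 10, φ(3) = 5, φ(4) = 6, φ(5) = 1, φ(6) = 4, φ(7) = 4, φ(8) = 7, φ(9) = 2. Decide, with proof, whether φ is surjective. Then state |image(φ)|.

No element maps to 8, so φ is not surjective.
The image of φ is {1, 2, 3, 4, 5, 6, 7, 10}, which has 8 elements.

8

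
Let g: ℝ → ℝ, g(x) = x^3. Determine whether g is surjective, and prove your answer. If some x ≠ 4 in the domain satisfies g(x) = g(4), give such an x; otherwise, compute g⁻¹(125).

5

For any y ∈ ℝ, x = y^{1/3} ∈ ℝ gives g(x) = y, so g is surjective.
Since x ↦ x^3 is strictly increasing on ℝ, it is injective there, so no x ≠ 4 in the domain has g(x) = g(4). We therefore compute g⁻¹(125) = 125^{1/3} = 5 (indeed 5^3 = 125).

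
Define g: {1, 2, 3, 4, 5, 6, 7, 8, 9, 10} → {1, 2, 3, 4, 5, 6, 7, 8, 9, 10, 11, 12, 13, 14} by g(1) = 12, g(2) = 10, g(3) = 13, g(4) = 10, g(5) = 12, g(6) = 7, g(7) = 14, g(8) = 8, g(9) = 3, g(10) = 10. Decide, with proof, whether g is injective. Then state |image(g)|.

7

g(2) = 10 = g(4) with 2 ≠ 4, so g is not injective.
The image of g is {3, 7, 8, 10, 12, 13, 14}, which has 7 elements.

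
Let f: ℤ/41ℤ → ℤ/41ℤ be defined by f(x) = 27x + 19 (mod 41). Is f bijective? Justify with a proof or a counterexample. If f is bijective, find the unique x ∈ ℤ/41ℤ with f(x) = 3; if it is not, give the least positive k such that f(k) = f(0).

Suppose f(x_1) = f(x_2) in ℤ/41ℤ. Then 27x_1 + 19 ≡ 27x_2 + 19 (mod 41), thus 27(x_1 − x_2) ≡ 0 (mod 41).
Since gcd(27, 41) = 1, 27 is invertible modulo 41, thus x_1 − x_2 ≡ 0 (mod 41), i.e. x_1 = x_2.
We now compute 27⁻¹ mod 41 explicitly. Euclid's algorithm: 41 = 1·27 + 14, 27 = 1·14 + 13, 14 = 1·13 + 1; back-substituting gives 1 = 38·27 − 25·41, so 27⁻¹ ≡ 38 (mod 41).
For any y ∈ ℤ/41ℤ, x = 38(y − 19) mod 41 satisfies f(x) = 27·38(y − 19) + 19 ≡ y (since 27·38 ≡ 1 mod 41). So every y has a preimage.
Therefore f is bijective.
Since f is bijective, we find f⁻¹(3): we need 27x ≡ 3 − 19 ≡ 25 (mod 41). Using 27⁻¹ = 38: x ≡ 38·25 = 950 = 23·41 + 7, so x = 7.
Check: f(7) = 27·7 + 19 = 208 = 5·41 + 3 ≡ 3 (mod 41).

7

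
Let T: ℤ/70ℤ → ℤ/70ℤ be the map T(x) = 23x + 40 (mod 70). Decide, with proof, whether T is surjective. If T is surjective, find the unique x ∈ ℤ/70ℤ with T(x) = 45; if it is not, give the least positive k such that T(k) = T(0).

Since gcd(23, 70) = 1, 23 is invertible modulo 70. Euclid's algorithm: 70 = 3·23 + 1; back-substituting gives 1 = 67·23 − 22·70, so 23⁻¹ ≡ 67 (mod 70).
For any y ∈ ℤ/70ℤ, x = 67(y − 40) mod 70 satisfies T(x) = 23·67(y − 40) + 40 ≡ y (since 23·67 ≡ 1 mod 70). So every y has a preimage.
So T is surjective.
Since T is surjective, we find T⁻¹(45): we need 23x ≡ 45 − 40 ≡ 5 (mod 70). Using 23⁻¹ = 67: x ≡ 67·5 = 335 = 4·70 + 55, so x = 55.
Check: T(55) = 23·55 + 40 = 1305 = 18·70 + 45 ≡ 45 (mod 70).

55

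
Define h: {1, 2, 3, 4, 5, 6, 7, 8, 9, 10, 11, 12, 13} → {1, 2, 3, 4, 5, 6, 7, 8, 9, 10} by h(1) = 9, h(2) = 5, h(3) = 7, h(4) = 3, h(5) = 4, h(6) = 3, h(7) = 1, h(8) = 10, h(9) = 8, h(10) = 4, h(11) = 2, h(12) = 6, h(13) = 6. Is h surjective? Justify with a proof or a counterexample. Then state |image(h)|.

10

Every element of the codomain has a preimage: 1 = h(7), 2 = h(11), 3 = h(4), 4 = h(5), 5 = h(2), 6 = h(12), 7 = h(3), 8 = h(9), 9 = h(1), 10 = h(8).
Hence h is surjective.
The image of h is {1, 2, 3, 4, 5, 6, 7, 8, 9, 10}, which has 10 elements.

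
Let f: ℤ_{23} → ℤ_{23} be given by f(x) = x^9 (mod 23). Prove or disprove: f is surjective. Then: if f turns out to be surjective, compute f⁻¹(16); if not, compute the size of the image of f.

6

Since 23 is prime, the nonzero elements of ℤ_{23} form a cyclic group of order 22.
As gcd(9, 22) = 1, raising to the 9th power is a bijection on this group: if a^9 ≡ b^9 then (ab^{−1})^9 = 1, and the only element of order dividing gcd(9, 22) = 1 is 1, so a = b.
With f(0) = 0 this makes f injective on all of ℤ_{23}, hence bijective (finite equal-size domain and codomain). In particular f is surjective.
Since f is surjective, we find the preimage of 16. The inverse of x ↦ x^9 on (ℤ_{23})^× is x ↦ x^5, because 9·5 = 45 = 2·22 + 1 ≡ 1 (mod 22) and x^{22} = 1 for x ≠ 0 (Fermat). So f⁻¹(16) = 16^5 mod 23.
Repeated squaring mod 23: 16^1 ≡ 16, 16^2 ≡ 16² = 256 ≡ 3, 16^4 ≡ 3² = 9. Since 5 = 4 + 1, 16^5 ≡ 9·16: 9·16 = 144 ≡ 6. So 16^5 ≡ 6 (mod 23).
Hence f⁻¹(16) = 6.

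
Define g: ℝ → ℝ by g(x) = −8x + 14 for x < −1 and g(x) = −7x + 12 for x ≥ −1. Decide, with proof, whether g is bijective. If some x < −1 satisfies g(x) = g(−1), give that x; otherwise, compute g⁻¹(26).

-3/2

Both pieces are strictly decreasing (slopes −8 and −7), so each is injective on its own interval.
The left piece maps (−∞, −1) onto (22, ∞); the right piece maps [−1, ∞) onto (−∞, 19].
The images leave a gap (22 has no preimage), so g is not surjective, hence not bijective.
Because the two images are disjoint, no x < −1 has g(x) = g(−1), so we compute g⁻¹(26): 26 lies in (22, ∞), so solve −8x + 14 = 26: x = (26 − 14)/(−8) = −3/2.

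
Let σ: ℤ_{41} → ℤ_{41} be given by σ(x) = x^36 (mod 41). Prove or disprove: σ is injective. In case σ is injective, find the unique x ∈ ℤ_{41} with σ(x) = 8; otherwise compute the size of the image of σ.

11

σ(4): Repeated squaring mod 41: 4^1 ≡ 4, 4^2 ≡ 4² = 16, 4^4 ≡ 16² = 256 ≡ 10, 4^8 ≡ 10² = 100 ≡ 18, 4^16 ≡ 18² = 324 ≡ 37, 4^32 ≡ 37² = 1369 ≡ 16. Since 36 = 32 + 4, 4^36 ≡ 16·10: 16·10 = 160 ≡ 37. So 4^36 ≡ 37 (mod 41).
σ(5): Repeated squaring mod 41: 5^1 ≡ 5, 5^2 ≡ 5² = 25, 5^4 ≡ 25² = 625 ≡ 10, 5^8 ≡ 10² = 100 ≡ 18, 5^16 ≡ 18² = 324 ≡ 37, 5^32 ≡ 37² = 1369 ≡ 16. Since 36 = 32 + 4, 5^36 ≡ 16·10: 16·10 = 160 ≡ 37. So 5^36 ≡ 37 (mod 41).
So σ(4) = σ(5) = 37 while 4 ≠ 5, so σ is not injective.
Since σ is not injective, we determine |image(σ)|. Computing x^36 mod 41 for each x (by repeated squaring, reducing mod 41 at every step), the values σ(0), σ(1), …, σ(40) are: 0, 1, 18, 40, 37, 37, 23, 25, 10, 1, 10, 31, 4, 23, 40, 4, 16, 31, 18, 25, 16, 16, 25, 18, 31, 16, 4, 40, 23, 4, 31, 10, 1, 10, 25, 23, 37, 37, 40, 18, 1.
The distinct values are {0, 1, 4, 10, 16, 18, 23, 25, 31, 37, 40}; there are 11 of them.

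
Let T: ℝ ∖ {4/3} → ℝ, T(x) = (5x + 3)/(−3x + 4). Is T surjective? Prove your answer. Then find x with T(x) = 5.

17/20

If T(x) = −5/3, cross-multiplying gives −3(5x + 3) = 5(−3x + 4), which simplifies to −9 = 20 — false.  So −5/3 has no preimage and T is not surjective.
Solving T(x) = 5: cross-multiplying gives 5x + 3 = 5(−3x + 4), which rearranges to 20x = 17, so x = 17/20.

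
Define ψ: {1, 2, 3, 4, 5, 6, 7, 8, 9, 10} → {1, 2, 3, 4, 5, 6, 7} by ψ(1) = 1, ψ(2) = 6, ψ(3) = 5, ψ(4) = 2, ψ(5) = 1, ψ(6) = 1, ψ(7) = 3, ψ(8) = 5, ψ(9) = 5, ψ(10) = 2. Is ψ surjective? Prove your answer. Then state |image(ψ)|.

No element maps to 4, so ψ is not surjective.
The image of ψ is {1, 2, 3, 5, 6}, which has 5 elements.

5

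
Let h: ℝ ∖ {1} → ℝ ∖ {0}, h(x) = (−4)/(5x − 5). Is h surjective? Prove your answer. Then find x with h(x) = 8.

For any y ≠ 0, solving y(5x − 5) = −4 for x gives a well-defined x ≠ 1. So h is surjective.
Solving h(x) = 8: cross-multiplying gives −4 = 8(5x − 5), which rearranges to −40x = −36, so x = 9/10.

9/10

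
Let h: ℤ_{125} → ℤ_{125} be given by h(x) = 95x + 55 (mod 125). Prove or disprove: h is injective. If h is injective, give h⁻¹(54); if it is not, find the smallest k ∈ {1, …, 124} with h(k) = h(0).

We have gcd(95, 125) = 5 > 1. Taking s = 0 and t = 25: h(0) = 55 and h(25) = 95·25 + 55 = 2430 ≡ 55 (mod 125).
So h(0) = h(25) while 0 ≠ 25, so h is not injective.
Since h is not injective, we find the least positive k with h(k) = h(0): this means 95k ≡ 0 (mod 125), i.e. 125 ∣ 95k. Since gcd(95, 125) = 5, dividing through by 5 this holds exactly when 25 ∣ 19k, and as gcd(19, 25) = 1, exactly when 25 ∣ k.
The smallest positive such k is 25.

25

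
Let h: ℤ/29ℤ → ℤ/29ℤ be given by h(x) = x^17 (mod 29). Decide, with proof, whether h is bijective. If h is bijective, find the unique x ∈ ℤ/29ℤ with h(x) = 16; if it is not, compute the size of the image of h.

23

Since 29 is prime, the nonzero elements of ℤ/29ℤ form a cyclic group of order 28.
As gcd(17, 28) = 1, raising to the 17th power is a bijection on this group: if x_1^17 ≡ x_2^17 then (x_1x_2^{−1})^17 = 1, and the only element of order dividing gcd(17, 28) = 1 is 1, so x_1 = x_2.
With h(0) = 0 this makes h injective on all of ℤ/29ℤ, hence bijective (finite equal-size domain and codomain). In particular h is bijective.
Since h is bijective, we find the preimage of 16. The inverse of x ↦ x^17 on (ℤ/29ℤ)^× is x ↦ x^5, because 17·5 = 85 = 3·28 + 1 ≡ 1 (mod 28) and x^{28} = 1 for x ≠ 0 (Fermat). So h⁻¹(16) = 16^5 mod 29.
Repeated squaring mod 29: 16^1 ≡ 16, 16^2 ≡ 16² = 256 ≡ 24, 16^4 ≡ 24² = 576 ≡ 25. Since 5 = 4 + 1, 16^5 ≡ 25·16: 25·16 = 400 ≡ 23. So 16^5 ≡ 23 (mod 29).
Hence h⁻¹(16) = 23.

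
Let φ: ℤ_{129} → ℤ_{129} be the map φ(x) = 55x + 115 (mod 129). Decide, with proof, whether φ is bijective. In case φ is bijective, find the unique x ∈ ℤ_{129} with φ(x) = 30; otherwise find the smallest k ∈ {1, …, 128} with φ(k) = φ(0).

104

If φ(a) = φ(b), then 55a ≡ 55b (mod 129). Because gcd(55, 129) = 1, we may cancel 55 to get a ≡ b (mod 129).
We now compute 55⁻¹ mod 129 explicitly. Euclid's algorithm: 129 = 2·55 + 19, 55 = 2·19 + 17, 19 = 1·17 + 2, 17 = 8·2 + 1; back-substituting gives 1 = 61·55 − 26·129, so 55⁻¹ ≡ 61 (mod 129).
Then y ↦ 61(y − 115) is a two-sided inverse to φ, so every y ∈ ℤ_{129} has a preimage.
So φ is bijective.
Since φ is bijective, we compute φ⁻¹(30): solve 55x + 115 ≡ 30 (mod 129), i.e. 55x ≡ 44 (mod 129).
Multiplying by 55⁻¹ = 61 gives x ≡ 61·44 = 2684 = 20·129 + 104 ≡ 104 (mod 129).
Check: φ(104) = 55·104 + 115 = 5835 = 45·129 + 30 ≡ 30 (mod 129).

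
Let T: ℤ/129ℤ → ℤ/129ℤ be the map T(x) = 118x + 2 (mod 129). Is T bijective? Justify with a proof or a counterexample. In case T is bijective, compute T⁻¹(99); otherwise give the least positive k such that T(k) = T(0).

85

If T(s) = T(t), then 118s ≡ 118t (mod 129). Because gcd(118, 129) = 1, we may cancel 118 to get s ≡ t (mod 129).
We now compute 118⁻¹ mod 129 explicitly. Euclid's algorithm: 129 = 1·118 + 11, 118 = 10·11 + 8, 11 = 1·8 + 3, 8 = 2·3 + 2, 3 = 1·2 + 1; back-substituting gives 1 = 82·118 − 75·129, so 118⁻¹ ≡ 82 (mod 129).
For any y ∈ ℤ/129ℤ, x = 82(y − 2) mod 129 satisfies T(x) = 118·82(y − 2) + 2 ≡ y (since 118·82 ≡ 1 mod 129). So every y has a preimage.
So T is bijective.
Since T is bijective, we compute T⁻¹(99): solve 118x + 2 ≡ 99 (mod 129), i.e. 118x ≡ 97 (mod 129).
Multiplying by 118⁻¹ = 82 gives x ≡ 82·97 = 7954 = 61·129 + 85 ≡ 85 (mod 129).
Check: T(85) = 118·85 + 2 = 10032 = 77·129 + 99 ≡ 99 (mod 129).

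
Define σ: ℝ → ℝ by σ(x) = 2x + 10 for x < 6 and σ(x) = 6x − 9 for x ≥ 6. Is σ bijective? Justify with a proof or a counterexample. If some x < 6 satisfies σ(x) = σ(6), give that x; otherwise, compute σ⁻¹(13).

3/2

Both pieces are strictly increasing (slopes 2 and 6), so each is injective on its own interval.
The left piece maps (−∞, 6) onto (−∞, 22); the right piece maps [6, ∞) onto [27, ∞).
The images leave a gap (22 has no preimage), so σ is not surjective, hence not bijective.
Because the two images are disjoint, no x < 6 has σ(x) = σ(6), so we compute σ⁻¹(13): 13 lies in (−∞, 22), so solve 2x + 10 = 13: x = (13 − 10)/2 = 3/2.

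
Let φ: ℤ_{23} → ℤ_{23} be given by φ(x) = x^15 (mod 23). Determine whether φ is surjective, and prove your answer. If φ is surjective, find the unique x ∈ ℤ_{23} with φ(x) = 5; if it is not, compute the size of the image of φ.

10

Since 23 is prime, the nonzero elements of ℤ_{23} form a cyclic group of order 22.
As gcd(15, 22) = 1, raising to the 15th power is a bijection on this group: if x_1^15 ≡ x_2^15 then (x_1x_2^{−1})^15 = 1, and the only element of order dividing gcd(15, 22) = 1 is 1, so x_1 = x_2.
With φ(0) = 0 this makes φ injective on all of ℤ_{23}, hence bijective (finite equal-size domain and codomain). In particular φ is surjective.
Since φ is surjective, we find the preimage of 5. The inverse of x ↦ x^15 on (ℤ_{23})^× is x ↦ x^3, because 15·3 = 45 = 2·22 + 1 ≡ 1 (mod 22) and x^{22} = 1 for x ≠ 0 (Fermat). So φ⁻¹(5) = 5^3 mod 23.
Repeated squaring mod 23: 5^1 ≡ 5, 5^2 ≡ 5² = 25 ≡ 2. Since 3 = 2 + 1, 5^3 ≡ 2·5: 2·5 = 10. So 5^3 ≡ 10 (mod 23).
Hence φ⁻¹(5) = 10.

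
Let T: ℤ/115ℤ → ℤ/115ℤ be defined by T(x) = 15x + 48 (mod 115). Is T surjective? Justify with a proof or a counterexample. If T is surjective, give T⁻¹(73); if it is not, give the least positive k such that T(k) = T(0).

Since gcd(15, 115) = 5, we have 15x ≡ 0 (mod 5) for all x, so T(x) ≡ 3 (mod 5).
But 0 ≢ 3 (mod 5), so 0 ∈ ℤ/115ℤ has no preimage. Hence T is not surjective.
Since T is not surjective, we find the least positive k with T(k) = T(0): this means 15k ≡ 0 (mod 115), i.e. 115 ∣ 15k. Since gcd(15, 115) = 5, dividing through by 5 this holds exactly when 23 ∣ 3k, and as gcd(3, 23) = 1, exactly when 23 ∣ k.
The smallest positive such k is 23.

23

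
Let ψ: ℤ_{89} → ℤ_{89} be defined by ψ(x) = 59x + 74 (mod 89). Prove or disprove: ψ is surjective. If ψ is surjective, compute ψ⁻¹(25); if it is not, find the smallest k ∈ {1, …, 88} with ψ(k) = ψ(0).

Since gcd(59, 89) = 1, 59 is invertible modulo 89. Euclid's algorithm: 89 = 1·59 + 30, 59 = 1·30 + 29, 30 = 1·29 + 1; back-substituting gives 1 = 86·59 − 57·89, so 59⁻¹ ≡ 86 (mod 89).
For any y ∈ ℤ_{89}, x = 86(y − 74) mod 89 satisfies ψ(x) = 59·86(y − 74) + 74 ≡ y (since 59·86 ≡ 1 mod 89). So every y has a preimage.
Hence ψ is surjective.
Since ψ is surjective, we find ψ⁻¹(25): we need 59x ≡ 25 − 74 ≡ 40 (mod 89). Using 59⁻¹ = 86: x ≡ 86·40 = 3440 = 38·89 + 58, so x = 58.
Check: ψ(58) = 59·58 + 74 = 3496 = 39·89 + 25 ≡ 25 (mod 89).

58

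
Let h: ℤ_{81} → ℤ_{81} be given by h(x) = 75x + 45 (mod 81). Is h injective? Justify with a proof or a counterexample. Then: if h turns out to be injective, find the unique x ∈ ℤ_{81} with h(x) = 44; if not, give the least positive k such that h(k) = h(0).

We have gcd(75, 81) = 3 > 1. Taking x_1 = 0 and x_2 = 27: h(0) = 45 and h(27) = 75·27 + 45 = 2070 ≡ 45 (mod 81).
So h(0) = h(27) while 0 ≠ 27, thus h is not injective.
Since h is not injective, we find the least positive k with h(k) = h(0): this means 75k ≡ 0 (mod 81), i.e. 81 ∣ 75k. Since gcd(75, 81) = 3, dividing through by 3 this holds exactly when 27 ∣ 25k, and as gcd(25, 27) = 1, exactly when 27 ∣ k.
The smallest positive such k is 27.

27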